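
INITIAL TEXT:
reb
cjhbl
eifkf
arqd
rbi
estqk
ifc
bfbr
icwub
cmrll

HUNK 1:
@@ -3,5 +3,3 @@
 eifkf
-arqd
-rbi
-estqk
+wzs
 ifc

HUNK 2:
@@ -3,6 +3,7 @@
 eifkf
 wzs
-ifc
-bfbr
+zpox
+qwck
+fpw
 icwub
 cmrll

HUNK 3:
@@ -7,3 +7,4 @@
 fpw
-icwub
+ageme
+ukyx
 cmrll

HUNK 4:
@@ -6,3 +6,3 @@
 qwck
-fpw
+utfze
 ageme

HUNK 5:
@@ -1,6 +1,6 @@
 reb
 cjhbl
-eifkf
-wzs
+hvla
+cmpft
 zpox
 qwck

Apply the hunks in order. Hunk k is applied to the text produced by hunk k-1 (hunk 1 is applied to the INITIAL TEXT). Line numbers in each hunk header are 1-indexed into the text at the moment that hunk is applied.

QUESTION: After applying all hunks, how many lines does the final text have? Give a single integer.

Hunk 1: at line 3 remove [arqd,rbi,estqk] add [wzs] -> 8 lines: reb cjhbl eifkf wzs ifc bfbr icwub cmrll
Hunk 2: at line 3 remove [ifc,bfbr] add [zpox,qwck,fpw] -> 9 lines: reb cjhbl eifkf wzs zpox qwck fpw icwub cmrll
Hunk 3: at line 7 remove [icwub] add [ageme,ukyx] -> 10 lines: reb cjhbl eifkf wzs zpox qwck fpw ageme ukyx cmrll
Hunk 4: at line 6 remove [fpw] add [utfze] -> 10 lines: reb cjhbl eifkf wzs zpox qwck utfze ageme ukyx cmrll
Hunk 5: at line 1 remove [eifkf,wzs] add [hvla,cmpft] -> 10 lines: reb cjhbl hvla cmpft zpox qwck utfze ageme ukyx cmrll
Final line count: 10

Answer: 10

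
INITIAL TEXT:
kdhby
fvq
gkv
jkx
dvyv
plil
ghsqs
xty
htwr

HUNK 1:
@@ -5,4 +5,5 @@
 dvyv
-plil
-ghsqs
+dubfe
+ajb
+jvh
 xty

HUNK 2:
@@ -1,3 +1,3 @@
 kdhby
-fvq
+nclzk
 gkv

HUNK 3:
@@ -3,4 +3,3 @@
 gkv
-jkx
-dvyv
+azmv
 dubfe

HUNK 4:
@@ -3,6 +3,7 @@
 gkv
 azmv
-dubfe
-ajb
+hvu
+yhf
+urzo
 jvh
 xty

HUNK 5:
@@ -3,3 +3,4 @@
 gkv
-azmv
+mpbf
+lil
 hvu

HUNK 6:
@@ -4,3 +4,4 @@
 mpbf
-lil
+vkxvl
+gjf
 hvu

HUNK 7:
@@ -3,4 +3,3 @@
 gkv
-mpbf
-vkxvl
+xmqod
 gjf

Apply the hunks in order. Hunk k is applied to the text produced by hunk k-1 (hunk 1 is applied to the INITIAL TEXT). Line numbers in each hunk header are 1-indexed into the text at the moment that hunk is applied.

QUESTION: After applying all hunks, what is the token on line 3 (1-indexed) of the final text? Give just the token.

Answer: gkv

Derivation:
Hunk 1: at line 5 remove [plil,ghsqs] add [dubfe,ajb,jvh] -> 10 lines: kdhby fvq gkv jkx dvyv dubfe ajb jvh xty htwr
Hunk 2: at line 1 remove [fvq] add [nclzk] -> 10 lines: kdhby nclzk gkv jkx dvyv dubfe ajb jvh xty htwr
Hunk 3: at line 3 remove [jkx,dvyv] add [azmv] -> 9 lines: kdhby nclzk gkv azmv dubfe ajb jvh xty htwr
Hunk 4: at line 3 remove [dubfe,ajb] add [hvu,yhf,urzo] -> 10 lines: kdhby nclzk gkv azmv hvu yhf urzo jvh xty htwr
Hunk 5: at line 3 remove [azmv] add [mpbf,lil] -> 11 lines: kdhby nclzk gkv mpbf lil hvu yhf urzo jvh xty htwr
Hunk 6: at line 4 remove [lil] add [vkxvl,gjf] -> 12 lines: kdhby nclzk gkv mpbf vkxvl gjf hvu yhf urzo jvh xty htwr
Hunk 7: at line 3 remove [mpbf,vkxvl] add [xmqod] -> 11 lines: kdhby nclzk gkv xmqod gjf hvu yhf urzo jvh xty htwr
Final line 3: gkv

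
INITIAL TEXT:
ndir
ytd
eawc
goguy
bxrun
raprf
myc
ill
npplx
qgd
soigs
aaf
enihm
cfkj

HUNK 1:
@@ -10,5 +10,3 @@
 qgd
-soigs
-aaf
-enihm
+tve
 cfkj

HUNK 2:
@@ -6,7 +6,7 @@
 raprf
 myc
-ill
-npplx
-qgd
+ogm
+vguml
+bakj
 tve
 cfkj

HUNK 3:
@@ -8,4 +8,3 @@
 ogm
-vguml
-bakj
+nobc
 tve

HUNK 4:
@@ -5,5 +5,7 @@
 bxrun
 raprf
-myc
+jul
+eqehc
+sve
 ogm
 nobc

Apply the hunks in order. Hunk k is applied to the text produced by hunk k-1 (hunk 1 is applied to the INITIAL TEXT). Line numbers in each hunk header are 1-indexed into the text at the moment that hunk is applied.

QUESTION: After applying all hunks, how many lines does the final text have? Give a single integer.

Hunk 1: at line 10 remove [soigs,aaf,enihm] add [tve] -> 12 lines: ndir ytd eawc goguy bxrun raprf myc ill npplx qgd tve cfkj
Hunk 2: at line 6 remove [ill,npplx,qgd] add [ogm,vguml,bakj] -> 12 lines: ndir ytd eawc goguy bxrun raprf myc ogm vguml bakj tve cfkj
Hunk 3: at line 8 remove [vguml,bakj] add [nobc] -> 11 lines: ndir ytd eawc goguy bxrun raprf myc ogm nobc tve cfkj
Hunk 4: at line 5 remove [myc] add [jul,eqehc,sve] -> 13 lines: ndir ytd eawc goguy bxrun raprf jul eqehc sve ogm nobc tve cfkj
Final line count: 13

Answer: 13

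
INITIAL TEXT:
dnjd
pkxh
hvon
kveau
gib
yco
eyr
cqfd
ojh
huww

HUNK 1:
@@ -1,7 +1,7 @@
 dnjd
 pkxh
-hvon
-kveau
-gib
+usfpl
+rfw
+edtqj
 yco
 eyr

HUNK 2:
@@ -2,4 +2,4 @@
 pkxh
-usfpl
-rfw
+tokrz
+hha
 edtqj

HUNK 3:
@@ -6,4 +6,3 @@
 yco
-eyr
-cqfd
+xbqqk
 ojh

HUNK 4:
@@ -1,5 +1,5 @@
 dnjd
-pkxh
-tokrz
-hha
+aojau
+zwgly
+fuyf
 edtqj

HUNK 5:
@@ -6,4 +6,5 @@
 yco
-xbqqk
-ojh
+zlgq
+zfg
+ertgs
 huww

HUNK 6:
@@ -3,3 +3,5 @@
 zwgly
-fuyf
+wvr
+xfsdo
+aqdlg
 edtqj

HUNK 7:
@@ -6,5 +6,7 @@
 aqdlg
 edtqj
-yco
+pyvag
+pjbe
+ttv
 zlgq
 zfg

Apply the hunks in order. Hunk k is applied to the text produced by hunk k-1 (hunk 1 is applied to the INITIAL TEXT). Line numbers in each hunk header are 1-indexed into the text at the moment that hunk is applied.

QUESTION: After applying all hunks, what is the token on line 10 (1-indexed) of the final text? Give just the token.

Hunk 1: at line 1 remove [hvon,kveau,gib] add [usfpl,rfw,edtqj] -> 10 lines: dnjd pkxh usfpl rfw edtqj yco eyr cqfd ojh huww
Hunk 2: at line 2 remove [usfpl,rfw] add [tokrz,hha] -> 10 lines: dnjd pkxh tokrz hha edtqj yco eyr cqfd ojh huww
Hunk 3: at line 6 remove [eyr,cqfd] add [xbqqk] -> 9 lines: dnjd pkxh tokrz hha edtqj yco xbqqk ojh huww
Hunk 4: at line 1 remove [pkxh,tokrz,hha] add [aojau,zwgly,fuyf] -> 9 lines: dnjd aojau zwgly fuyf edtqj yco xbqqk ojh huww
Hunk 5: at line 6 remove [xbqqk,ojh] add [zlgq,zfg,ertgs] -> 10 lines: dnjd aojau zwgly fuyf edtqj yco zlgq zfg ertgs huww
Hunk 6: at line 3 remove [fuyf] add [wvr,xfsdo,aqdlg] -> 12 lines: dnjd aojau zwgly wvr xfsdo aqdlg edtqj yco zlgq zfg ertgs huww
Hunk 7: at line 6 remove [yco] add [pyvag,pjbe,ttv] -> 14 lines: dnjd aojau zwgly wvr xfsdo aqdlg edtqj pyvag pjbe ttv zlgq zfg ertgs huww
Final line 10: ttv

Answer: ttv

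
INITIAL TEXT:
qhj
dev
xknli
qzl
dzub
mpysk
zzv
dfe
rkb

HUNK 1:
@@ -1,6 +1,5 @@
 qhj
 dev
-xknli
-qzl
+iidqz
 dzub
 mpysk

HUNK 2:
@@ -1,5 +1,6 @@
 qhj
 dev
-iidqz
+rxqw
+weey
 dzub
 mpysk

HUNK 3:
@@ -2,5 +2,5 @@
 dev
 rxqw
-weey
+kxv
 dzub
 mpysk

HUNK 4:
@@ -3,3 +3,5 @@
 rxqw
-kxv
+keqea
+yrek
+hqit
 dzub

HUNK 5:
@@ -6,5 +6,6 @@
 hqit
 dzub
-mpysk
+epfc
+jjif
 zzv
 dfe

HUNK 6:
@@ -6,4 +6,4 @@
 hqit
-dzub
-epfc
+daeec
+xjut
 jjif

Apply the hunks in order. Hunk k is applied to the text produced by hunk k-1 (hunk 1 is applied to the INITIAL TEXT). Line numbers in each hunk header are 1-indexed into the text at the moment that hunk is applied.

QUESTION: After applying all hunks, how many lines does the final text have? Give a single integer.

Answer: 12

Derivation:
Hunk 1: at line 1 remove [xknli,qzl] add [iidqz] -> 8 lines: qhj dev iidqz dzub mpysk zzv dfe rkb
Hunk 2: at line 1 remove [iidqz] add [rxqw,weey] -> 9 lines: qhj dev rxqw weey dzub mpysk zzv dfe rkb
Hunk 3: at line 2 remove [weey] add [kxv] -> 9 lines: qhj dev rxqw kxv dzub mpysk zzv dfe rkb
Hunk 4: at line 3 remove [kxv] add [keqea,yrek,hqit] -> 11 lines: qhj dev rxqw keqea yrek hqit dzub mpysk zzv dfe rkb
Hunk 5: at line 6 remove [mpysk] add [epfc,jjif] -> 12 lines: qhj dev rxqw keqea yrek hqit dzub epfc jjif zzv dfe rkb
Hunk 6: at line 6 remove [dzub,epfc] add [daeec,xjut] -> 12 lines: qhj dev rxqw keqea yrek hqit daeec xjut jjif zzv dfe rkb
Final line count: 12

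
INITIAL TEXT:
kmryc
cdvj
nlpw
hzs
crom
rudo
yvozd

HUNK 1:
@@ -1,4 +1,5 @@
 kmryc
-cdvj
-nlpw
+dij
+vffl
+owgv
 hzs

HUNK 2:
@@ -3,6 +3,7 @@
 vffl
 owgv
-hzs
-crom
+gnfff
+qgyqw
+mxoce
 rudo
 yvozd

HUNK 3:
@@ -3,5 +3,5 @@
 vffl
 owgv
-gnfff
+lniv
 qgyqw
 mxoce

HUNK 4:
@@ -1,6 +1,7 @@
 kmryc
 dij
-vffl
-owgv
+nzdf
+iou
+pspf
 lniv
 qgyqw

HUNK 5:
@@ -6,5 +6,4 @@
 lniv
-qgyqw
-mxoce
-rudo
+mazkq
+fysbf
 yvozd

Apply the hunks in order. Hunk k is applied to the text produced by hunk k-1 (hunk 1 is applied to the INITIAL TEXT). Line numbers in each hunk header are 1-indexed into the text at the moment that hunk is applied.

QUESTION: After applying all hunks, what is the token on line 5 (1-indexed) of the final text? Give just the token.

Hunk 1: at line 1 remove [cdvj,nlpw] add [dij,vffl,owgv] -> 8 lines: kmryc dij vffl owgv hzs crom rudo yvozd
Hunk 2: at line 3 remove [hzs,crom] add [gnfff,qgyqw,mxoce] -> 9 lines: kmryc dij vffl owgv gnfff qgyqw mxoce rudo yvozd
Hunk 3: at line 3 remove [gnfff] add [lniv] -> 9 lines: kmryc dij vffl owgv lniv qgyqw mxoce rudo yvozd
Hunk 4: at line 1 remove [vffl,owgv] add [nzdf,iou,pspf] -> 10 lines: kmryc dij nzdf iou pspf lniv qgyqw mxoce rudo yvozd
Hunk 5: at line 6 remove [qgyqw,mxoce,rudo] add [mazkq,fysbf] -> 9 lines: kmryc dij nzdf iou pspf lniv mazkq fysbf yvozd
Final line 5: pspf

Answer: pspf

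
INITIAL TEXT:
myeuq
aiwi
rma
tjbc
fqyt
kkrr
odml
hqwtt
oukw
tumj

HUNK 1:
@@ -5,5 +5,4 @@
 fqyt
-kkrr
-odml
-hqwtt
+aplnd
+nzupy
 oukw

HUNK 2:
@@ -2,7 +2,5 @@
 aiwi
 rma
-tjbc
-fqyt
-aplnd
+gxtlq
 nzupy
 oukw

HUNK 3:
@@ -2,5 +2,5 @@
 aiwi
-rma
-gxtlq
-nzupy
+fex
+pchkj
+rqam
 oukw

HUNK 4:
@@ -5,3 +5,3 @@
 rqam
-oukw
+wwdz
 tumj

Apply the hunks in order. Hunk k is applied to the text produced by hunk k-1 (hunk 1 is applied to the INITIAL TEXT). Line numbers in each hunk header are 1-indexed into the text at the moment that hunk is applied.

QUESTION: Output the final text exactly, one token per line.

Answer: myeuq
aiwi
fex
pchkj
rqam
wwdz
tumj

Derivation:
Hunk 1: at line 5 remove [kkrr,odml,hqwtt] add [aplnd,nzupy] -> 9 lines: myeuq aiwi rma tjbc fqyt aplnd nzupy oukw tumj
Hunk 2: at line 2 remove [tjbc,fqyt,aplnd] add [gxtlq] -> 7 lines: myeuq aiwi rma gxtlq nzupy oukw tumj
Hunk 3: at line 2 remove [rma,gxtlq,nzupy] add [fex,pchkj,rqam] -> 7 lines: myeuq aiwi fex pchkj rqam oukw tumj
Hunk 4: at line 5 remove [oukw] add [wwdz] -> 7 lines: myeuq aiwi fex pchkj rqam wwdz tumj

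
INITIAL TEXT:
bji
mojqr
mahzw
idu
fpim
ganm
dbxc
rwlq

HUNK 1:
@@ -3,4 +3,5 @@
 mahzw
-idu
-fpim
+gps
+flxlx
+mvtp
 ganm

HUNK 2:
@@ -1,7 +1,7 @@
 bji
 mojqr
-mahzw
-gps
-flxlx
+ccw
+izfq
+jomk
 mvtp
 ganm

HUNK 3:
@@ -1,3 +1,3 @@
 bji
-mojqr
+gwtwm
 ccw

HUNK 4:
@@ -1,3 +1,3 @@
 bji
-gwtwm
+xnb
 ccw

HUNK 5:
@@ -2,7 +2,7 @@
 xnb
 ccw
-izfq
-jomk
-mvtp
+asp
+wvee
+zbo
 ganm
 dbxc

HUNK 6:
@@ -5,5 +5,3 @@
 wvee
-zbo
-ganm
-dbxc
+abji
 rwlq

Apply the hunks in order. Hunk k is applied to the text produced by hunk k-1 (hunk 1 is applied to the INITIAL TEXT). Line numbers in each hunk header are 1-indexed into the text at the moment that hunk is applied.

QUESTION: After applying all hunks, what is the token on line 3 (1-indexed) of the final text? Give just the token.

Hunk 1: at line 3 remove [idu,fpim] add [gps,flxlx,mvtp] -> 9 lines: bji mojqr mahzw gps flxlx mvtp ganm dbxc rwlq
Hunk 2: at line 1 remove [mahzw,gps,flxlx] add [ccw,izfq,jomk] -> 9 lines: bji mojqr ccw izfq jomk mvtp ganm dbxc rwlq
Hunk 3: at line 1 remove [mojqr] add [gwtwm] -> 9 lines: bji gwtwm ccw izfq jomk mvtp ganm dbxc rwlq
Hunk 4: at line 1 remove [gwtwm] add [xnb] -> 9 lines: bji xnb ccw izfq jomk mvtp ganm dbxc rwlq
Hunk 5: at line 2 remove [izfq,jomk,mvtp] add [asp,wvee,zbo] -> 9 lines: bji xnb ccw asp wvee zbo ganm dbxc rwlq
Hunk 6: at line 5 remove [zbo,ganm,dbxc] add [abji] -> 7 lines: bji xnb ccw asp wvee abji rwlq
Final line 3: ccw

Answer: ccw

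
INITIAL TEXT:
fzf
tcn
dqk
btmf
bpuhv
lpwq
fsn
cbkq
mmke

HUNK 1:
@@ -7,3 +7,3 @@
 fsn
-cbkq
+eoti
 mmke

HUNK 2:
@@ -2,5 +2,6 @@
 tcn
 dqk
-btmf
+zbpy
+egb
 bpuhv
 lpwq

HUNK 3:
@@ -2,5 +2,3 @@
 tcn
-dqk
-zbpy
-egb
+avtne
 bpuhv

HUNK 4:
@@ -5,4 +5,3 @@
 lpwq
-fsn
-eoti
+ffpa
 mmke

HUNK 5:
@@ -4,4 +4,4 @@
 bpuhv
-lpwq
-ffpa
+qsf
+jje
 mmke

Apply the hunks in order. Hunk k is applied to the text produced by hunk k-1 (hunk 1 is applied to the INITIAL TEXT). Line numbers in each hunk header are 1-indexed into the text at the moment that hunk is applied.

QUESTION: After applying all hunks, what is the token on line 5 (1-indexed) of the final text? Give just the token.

Answer: qsf

Derivation:
Hunk 1: at line 7 remove [cbkq] add [eoti] -> 9 lines: fzf tcn dqk btmf bpuhv lpwq fsn eoti mmke
Hunk 2: at line 2 remove [btmf] add [zbpy,egb] -> 10 lines: fzf tcn dqk zbpy egb bpuhv lpwq fsn eoti mmke
Hunk 3: at line 2 remove [dqk,zbpy,egb] add [avtne] -> 8 lines: fzf tcn avtne bpuhv lpwq fsn eoti mmke
Hunk 4: at line 5 remove [fsn,eoti] add [ffpa] -> 7 lines: fzf tcn avtne bpuhv lpwq ffpa mmke
Hunk 5: at line 4 remove [lpwq,ffpa] add [qsf,jje] -> 7 lines: fzf tcn avtne bpuhv qsf jje mmke
Final line 5: qsf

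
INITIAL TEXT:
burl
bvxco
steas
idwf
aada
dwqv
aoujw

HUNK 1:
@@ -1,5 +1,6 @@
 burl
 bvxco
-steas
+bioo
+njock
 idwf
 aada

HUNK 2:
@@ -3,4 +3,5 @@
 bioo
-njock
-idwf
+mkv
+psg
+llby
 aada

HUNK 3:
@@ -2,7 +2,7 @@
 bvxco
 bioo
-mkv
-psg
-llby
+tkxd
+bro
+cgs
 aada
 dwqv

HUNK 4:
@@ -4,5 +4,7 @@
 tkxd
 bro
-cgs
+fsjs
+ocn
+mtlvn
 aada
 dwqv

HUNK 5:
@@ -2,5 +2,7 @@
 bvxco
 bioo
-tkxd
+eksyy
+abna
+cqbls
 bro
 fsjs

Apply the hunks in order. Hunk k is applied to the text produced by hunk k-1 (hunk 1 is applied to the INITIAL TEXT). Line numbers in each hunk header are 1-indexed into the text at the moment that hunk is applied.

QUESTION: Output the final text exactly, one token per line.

Answer: burl
bvxco
bioo
eksyy
abna
cqbls
bro
fsjs
ocn
mtlvn
aada
dwqv
aoujw

Derivation:
Hunk 1: at line 1 remove [steas] add [bioo,njock] -> 8 lines: burl bvxco bioo njock idwf aada dwqv aoujw
Hunk 2: at line 3 remove [njock,idwf] add [mkv,psg,llby] -> 9 lines: burl bvxco bioo mkv psg llby aada dwqv aoujw
Hunk 3: at line 2 remove [mkv,psg,llby] add [tkxd,bro,cgs] -> 9 lines: burl bvxco bioo tkxd bro cgs aada dwqv aoujw
Hunk 4: at line 4 remove [cgs] add [fsjs,ocn,mtlvn] -> 11 lines: burl bvxco bioo tkxd bro fsjs ocn mtlvn aada dwqv aoujw
Hunk 5: at line 2 remove [tkxd] add [eksyy,abna,cqbls] -> 13 lines: burl bvxco bioo eksyy abna cqbls bro fsjs ocn mtlvn aada dwqv aoujw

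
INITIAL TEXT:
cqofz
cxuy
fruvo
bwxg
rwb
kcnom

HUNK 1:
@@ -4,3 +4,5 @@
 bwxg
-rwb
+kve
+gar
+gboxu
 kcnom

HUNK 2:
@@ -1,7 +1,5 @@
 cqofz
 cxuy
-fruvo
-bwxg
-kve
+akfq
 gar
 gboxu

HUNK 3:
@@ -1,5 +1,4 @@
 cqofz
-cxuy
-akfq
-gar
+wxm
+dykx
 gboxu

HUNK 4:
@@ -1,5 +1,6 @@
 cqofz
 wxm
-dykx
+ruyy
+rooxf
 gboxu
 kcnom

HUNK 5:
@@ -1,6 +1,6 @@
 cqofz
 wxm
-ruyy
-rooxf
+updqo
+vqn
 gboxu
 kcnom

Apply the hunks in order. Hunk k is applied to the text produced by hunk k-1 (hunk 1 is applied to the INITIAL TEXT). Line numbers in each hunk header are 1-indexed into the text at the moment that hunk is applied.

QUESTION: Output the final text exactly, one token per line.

Answer: cqofz
wxm
updqo
vqn
gboxu
kcnom

Derivation:
Hunk 1: at line 4 remove [rwb] add [kve,gar,gboxu] -> 8 lines: cqofz cxuy fruvo bwxg kve gar gboxu kcnom
Hunk 2: at line 1 remove [fruvo,bwxg,kve] add [akfq] -> 6 lines: cqofz cxuy akfq gar gboxu kcnom
Hunk 3: at line 1 remove [cxuy,akfq,gar] add [wxm,dykx] -> 5 lines: cqofz wxm dykx gboxu kcnom
Hunk 4: at line 1 remove [dykx] add [ruyy,rooxf] -> 6 lines: cqofz wxm ruyy rooxf gboxu kcnom
Hunk 5: at line 1 remove [ruyy,rooxf] add [updqo,vqn] -> 6 lines: cqofz wxm updqo vqn gboxu kcnom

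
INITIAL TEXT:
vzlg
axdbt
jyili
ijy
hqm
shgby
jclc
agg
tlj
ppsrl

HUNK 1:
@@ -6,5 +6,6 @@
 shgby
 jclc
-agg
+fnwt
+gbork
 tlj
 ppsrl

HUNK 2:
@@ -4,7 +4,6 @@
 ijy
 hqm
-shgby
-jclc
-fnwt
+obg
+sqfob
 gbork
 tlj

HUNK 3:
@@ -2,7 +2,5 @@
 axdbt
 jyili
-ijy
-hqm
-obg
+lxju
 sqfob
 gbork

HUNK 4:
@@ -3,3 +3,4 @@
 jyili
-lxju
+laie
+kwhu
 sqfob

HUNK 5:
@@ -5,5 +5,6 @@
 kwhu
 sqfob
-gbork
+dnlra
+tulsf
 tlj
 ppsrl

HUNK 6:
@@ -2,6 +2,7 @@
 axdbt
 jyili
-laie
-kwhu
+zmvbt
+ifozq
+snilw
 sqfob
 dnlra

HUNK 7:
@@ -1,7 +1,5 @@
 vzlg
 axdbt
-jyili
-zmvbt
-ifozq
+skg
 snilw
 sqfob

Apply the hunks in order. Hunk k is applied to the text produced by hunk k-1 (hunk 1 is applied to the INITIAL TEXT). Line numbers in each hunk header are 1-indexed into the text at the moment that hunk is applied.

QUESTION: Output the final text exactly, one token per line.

Hunk 1: at line 6 remove [agg] add [fnwt,gbork] -> 11 lines: vzlg axdbt jyili ijy hqm shgby jclc fnwt gbork tlj ppsrl
Hunk 2: at line 4 remove [shgby,jclc,fnwt] add [obg,sqfob] -> 10 lines: vzlg axdbt jyili ijy hqm obg sqfob gbork tlj ppsrl
Hunk 3: at line 2 remove [ijy,hqm,obg] add [lxju] -> 8 lines: vzlg axdbt jyili lxju sqfob gbork tlj ppsrl
Hunk 4: at line 3 remove [lxju] add [laie,kwhu] -> 9 lines: vzlg axdbt jyili laie kwhu sqfob gbork tlj ppsrl
Hunk 5: at line 5 remove [gbork] add [dnlra,tulsf] -> 10 lines: vzlg axdbt jyili laie kwhu sqfob dnlra tulsf tlj ppsrl
Hunk 6: at line 2 remove [laie,kwhu] add [zmvbt,ifozq,snilw] -> 11 lines: vzlg axdbt jyili zmvbt ifozq snilw sqfob dnlra tulsf tlj ppsrl
Hunk 7: at line 1 remove [jyili,zmvbt,ifozq] add [skg] -> 9 lines: vzlg axdbt skg snilw sqfob dnlra tulsf tlj ppsrl

Answer: vzlg
axdbt
skg
snilw
sqfob
dnlra
tulsf
tlj
ppsrl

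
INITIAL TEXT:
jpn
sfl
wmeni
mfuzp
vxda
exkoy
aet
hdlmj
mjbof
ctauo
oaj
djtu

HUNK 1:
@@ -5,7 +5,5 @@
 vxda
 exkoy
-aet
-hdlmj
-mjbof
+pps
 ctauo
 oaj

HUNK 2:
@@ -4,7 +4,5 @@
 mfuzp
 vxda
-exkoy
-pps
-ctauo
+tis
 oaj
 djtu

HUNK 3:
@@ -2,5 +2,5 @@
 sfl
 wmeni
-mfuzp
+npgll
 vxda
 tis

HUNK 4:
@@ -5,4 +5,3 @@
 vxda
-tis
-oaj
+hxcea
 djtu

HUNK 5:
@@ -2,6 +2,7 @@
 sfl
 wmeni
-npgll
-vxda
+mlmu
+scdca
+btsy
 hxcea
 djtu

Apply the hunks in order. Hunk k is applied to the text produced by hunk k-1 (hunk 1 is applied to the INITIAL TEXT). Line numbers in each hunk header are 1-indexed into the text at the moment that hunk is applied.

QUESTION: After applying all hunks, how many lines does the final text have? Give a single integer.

Answer: 8

Derivation:
Hunk 1: at line 5 remove [aet,hdlmj,mjbof] add [pps] -> 10 lines: jpn sfl wmeni mfuzp vxda exkoy pps ctauo oaj djtu
Hunk 2: at line 4 remove [exkoy,pps,ctauo] add [tis] -> 8 lines: jpn sfl wmeni mfuzp vxda tis oaj djtu
Hunk 3: at line 2 remove [mfuzp] add [npgll] -> 8 lines: jpn sfl wmeni npgll vxda tis oaj djtu
Hunk 4: at line 5 remove [tis,oaj] add [hxcea] -> 7 lines: jpn sfl wmeni npgll vxda hxcea djtu
Hunk 5: at line 2 remove [npgll,vxda] add [mlmu,scdca,btsy] -> 8 lines: jpn sfl wmeni mlmu scdca btsy hxcea djtu
Final line count: 8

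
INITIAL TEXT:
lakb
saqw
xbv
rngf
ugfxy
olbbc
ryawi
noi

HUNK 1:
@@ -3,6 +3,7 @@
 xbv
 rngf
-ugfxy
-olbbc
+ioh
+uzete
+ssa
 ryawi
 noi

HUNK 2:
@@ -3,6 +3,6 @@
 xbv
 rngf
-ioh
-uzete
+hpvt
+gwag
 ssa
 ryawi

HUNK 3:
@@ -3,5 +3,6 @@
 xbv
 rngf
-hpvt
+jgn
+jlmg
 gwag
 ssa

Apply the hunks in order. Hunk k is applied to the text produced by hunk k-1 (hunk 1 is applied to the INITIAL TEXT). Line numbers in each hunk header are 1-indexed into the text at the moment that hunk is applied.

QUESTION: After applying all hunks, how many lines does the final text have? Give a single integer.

Answer: 10

Derivation:
Hunk 1: at line 3 remove [ugfxy,olbbc] add [ioh,uzete,ssa] -> 9 lines: lakb saqw xbv rngf ioh uzete ssa ryawi noi
Hunk 2: at line 3 remove [ioh,uzete] add [hpvt,gwag] -> 9 lines: lakb saqw xbv rngf hpvt gwag ssa ryawi noi
Hunk 3: at line 3 remove [hpvt] add [jgn,jlmg] -> 10 lines: lakb saqw xbv rngf jgn jlmg gwag ssa ryawi noi
Final line count: 10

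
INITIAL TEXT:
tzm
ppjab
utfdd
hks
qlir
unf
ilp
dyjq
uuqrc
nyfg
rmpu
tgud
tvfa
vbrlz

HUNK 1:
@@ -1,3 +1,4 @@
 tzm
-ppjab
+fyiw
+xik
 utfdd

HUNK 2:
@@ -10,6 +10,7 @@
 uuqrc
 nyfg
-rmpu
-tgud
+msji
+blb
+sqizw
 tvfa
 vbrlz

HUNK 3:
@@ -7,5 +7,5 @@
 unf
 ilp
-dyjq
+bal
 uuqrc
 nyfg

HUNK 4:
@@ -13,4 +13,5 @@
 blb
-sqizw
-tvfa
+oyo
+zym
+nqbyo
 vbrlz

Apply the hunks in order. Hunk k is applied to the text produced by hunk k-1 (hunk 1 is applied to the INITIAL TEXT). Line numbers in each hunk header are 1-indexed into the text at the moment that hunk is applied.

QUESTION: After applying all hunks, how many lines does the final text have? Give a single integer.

Hunk 1: at line 1 remove [ppjab] add [fyiw,xik] -> 15 lines: tzm fyiw xik utfdd hks qlir unf ilp dyjq uuqrc nyfg rmpu tgud tvfa vbrlz
Hunk 2: at line 10 remove [rmpu,tgud] add [msji,blb,sqizw] -> 16 lines: tzm fyiw xik utfdd hks qlir unf ilp dyjq uuqrc nyfg msji blb sqizw tvfa vbrlz
Hunk 3: at line 7 remove [dyjq] add [bal] -> 16 lines: tzm fyiw xik utfdd hks qlir unf ilp bal uuqrc nyfg msji blb sqizw tvfa vbrlz
Hunk 4: at line 13 remove [sqizw,tvfa] add [oyo,zym,nqbyo] -> 17 lines: tzm fyiw xik utfdd hks qlir unf ilp bal uuqrc nyfg msji blb oyo zym nqbyo vbrlz
Final line count: 17

Answer: 17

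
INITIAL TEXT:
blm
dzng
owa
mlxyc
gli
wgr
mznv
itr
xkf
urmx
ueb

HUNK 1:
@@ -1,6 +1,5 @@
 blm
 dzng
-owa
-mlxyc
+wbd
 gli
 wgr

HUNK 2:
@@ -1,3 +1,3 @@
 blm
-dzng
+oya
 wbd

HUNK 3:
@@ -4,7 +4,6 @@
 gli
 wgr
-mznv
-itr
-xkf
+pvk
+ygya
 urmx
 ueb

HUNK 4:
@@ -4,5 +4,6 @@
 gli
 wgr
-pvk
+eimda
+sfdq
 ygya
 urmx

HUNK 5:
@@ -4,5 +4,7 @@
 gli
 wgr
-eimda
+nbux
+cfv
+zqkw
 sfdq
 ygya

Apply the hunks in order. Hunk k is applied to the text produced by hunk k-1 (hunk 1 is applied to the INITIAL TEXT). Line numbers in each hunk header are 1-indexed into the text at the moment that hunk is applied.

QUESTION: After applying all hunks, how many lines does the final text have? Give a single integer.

Hunk 1: at line 1 remove [owa,mlxyc] add [wbd] -> 10 lines: blm dzng wbd gli wgr mznv itr xkf urmx ueb
Hunk 2: at line 1 remove [dzng] add [oya] -> 10 lines: blm oya wbd gli wgr mznv itr xkf urmx ueb
Hunk 3: at line 4 remove [mznv,itr,xkf] add [pvk,ygya] -> 9 lines: blm oya wbd gli wgr pvk ygya urmx ueb
Hunk 4: at line 4 remove [pvk] add [eimda,sfdq] -> 10 lines: blm oya wbd gli wgr eimda sfdq ygya urmx ueb
Hunk 5: at line 4 remove [eimda] add [nbux,cfv,zqkw] -> 12 lines: blm oya wbd gli wgr nbux cfv zqkw sfdq ygya urmx ueb
Final line count: 12

Answer: 12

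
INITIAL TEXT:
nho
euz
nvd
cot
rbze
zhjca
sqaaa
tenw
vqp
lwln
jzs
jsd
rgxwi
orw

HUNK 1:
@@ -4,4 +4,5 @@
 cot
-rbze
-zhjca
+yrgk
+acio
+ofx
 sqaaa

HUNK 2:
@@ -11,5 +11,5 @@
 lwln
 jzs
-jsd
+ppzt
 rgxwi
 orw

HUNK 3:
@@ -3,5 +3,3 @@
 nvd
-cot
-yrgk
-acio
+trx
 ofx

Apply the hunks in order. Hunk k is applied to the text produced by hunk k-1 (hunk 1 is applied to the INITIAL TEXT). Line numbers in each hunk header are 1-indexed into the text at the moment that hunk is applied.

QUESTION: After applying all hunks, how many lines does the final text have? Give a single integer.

Hunk 1: at line 4 remove [rbze,zhjca] add [yrgk,acio,ofx] -> 15 lines: nho euz nvd cot yrgk acio ofx sqaaa tenw vqp lwln jzs jsd rgxwi orw
Hunk 2: at line 11 remove [jsd] add [ppzt] -> 15 lines: nho euz nvd cot yrgk acio ofx sqaaa tenw vqp lwln jzs ppzt rgxwi orw
Hunk 3: at line 3 remove [cot,yrgk,acio] add [trx] -> 13 lines: nho euz nvd trx ofx sqaaa tenw vqp lwln jzs ppzt rgxwi orw
Final line count: 13

Answer: 13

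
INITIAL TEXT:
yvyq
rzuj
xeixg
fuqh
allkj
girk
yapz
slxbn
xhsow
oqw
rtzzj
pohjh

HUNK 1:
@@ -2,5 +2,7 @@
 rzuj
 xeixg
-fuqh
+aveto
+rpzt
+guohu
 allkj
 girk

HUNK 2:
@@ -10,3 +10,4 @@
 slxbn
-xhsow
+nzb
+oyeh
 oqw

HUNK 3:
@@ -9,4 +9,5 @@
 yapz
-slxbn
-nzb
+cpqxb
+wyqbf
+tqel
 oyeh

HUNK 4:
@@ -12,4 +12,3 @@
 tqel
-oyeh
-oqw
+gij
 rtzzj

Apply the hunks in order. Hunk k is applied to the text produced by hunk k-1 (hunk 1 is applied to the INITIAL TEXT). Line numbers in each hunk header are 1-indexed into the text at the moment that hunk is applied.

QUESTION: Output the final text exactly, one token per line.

Hunk 1: at line 2 remove [fuqh] add [aveto,rpzt,guohu] -> 14 lines: yvyq rzuj xeixg aveto rpzt guohu allkj girk yapz slxbn xhsow oqw rtzzj pohjh
Hunk 2: at line 10 remove [xhsow] add [nzb,oyeh] -> 15 lines: yvyq rzuj xeixg aveto rpzt guohu allkj girk yapz slxbn nzb oyeh oqw rtzzj pohjh
Hunk 3: at line 9 remove [slxbn,nzb] add [cpqxb,wyqbf,tqel] -> 16 lines: yvyq rzuj xeixg aveto rpzt guohu allkj girk yapz cpqxb wyqbf tqel oyeh oqw rtzzj pohjh
Hunk 4: at line 12 remove [oyeh,oqw] add [gij] -> 15 lines: yvyq rzuj xeixg aveto rpzt guohu allkj girk yapz cpqxb wyqbf tqel gij rtzzj pohjh

Answer: yvyq
rzuj
xeixg
aveto
rpzt
guohu
allkj
girk
yapz
cpqxb
wyqbf
tqel
gij
rtzzj
pohjh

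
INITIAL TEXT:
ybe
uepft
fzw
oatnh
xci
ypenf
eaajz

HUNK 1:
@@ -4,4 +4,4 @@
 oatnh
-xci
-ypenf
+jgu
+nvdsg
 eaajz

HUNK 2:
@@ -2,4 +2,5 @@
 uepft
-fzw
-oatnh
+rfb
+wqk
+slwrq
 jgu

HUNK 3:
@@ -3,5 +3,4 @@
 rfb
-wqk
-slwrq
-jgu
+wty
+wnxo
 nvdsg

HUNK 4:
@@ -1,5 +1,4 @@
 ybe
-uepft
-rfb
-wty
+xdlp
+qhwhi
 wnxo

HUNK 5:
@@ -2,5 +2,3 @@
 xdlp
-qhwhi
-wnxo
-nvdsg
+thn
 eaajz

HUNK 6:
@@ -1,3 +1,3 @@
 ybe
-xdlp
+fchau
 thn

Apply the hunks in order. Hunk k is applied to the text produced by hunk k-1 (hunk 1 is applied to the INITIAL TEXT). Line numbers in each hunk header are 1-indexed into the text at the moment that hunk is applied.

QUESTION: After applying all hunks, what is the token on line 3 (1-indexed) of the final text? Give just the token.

Answer: thn

Derivation:
Hunk 1: at line 4 remove [xci,ypenf] add [jgu,nvdsg] -> 7 lines: ybe uepft fzw oatnh jgu nvdsg eaajz
Hunk 2: at line 2 remove [fzw,oatnh] add [rfb,wqk,slwrq] -> 8 lines: ybe uepft rfb wqk slwrq jgu nvdsg eaajz
Hunk 3: at line 3 remove [wqk,slwrq,jgu] add [wty,wnxo] -> 7 lines: ybe uepft rfb wty wnxo nvdsg eaajz
Hunk 4: at line 1 remove [uepft,rfb,wty] add [xdlp,qhwhi] -> 6 lines: ybe xdlp qhwhi wnxo nvdsg eaajz
Hunk 5: at line 2 remove [qhwhi,wnxo,nvdsg] add [thn] -> 4 lines: ybe xdlp thn eaajz
Hunk 6: at line 1 remove [xdlp] add [fchau] -> 4 lines: ybe fchau thn eaajz
Final line 3: thn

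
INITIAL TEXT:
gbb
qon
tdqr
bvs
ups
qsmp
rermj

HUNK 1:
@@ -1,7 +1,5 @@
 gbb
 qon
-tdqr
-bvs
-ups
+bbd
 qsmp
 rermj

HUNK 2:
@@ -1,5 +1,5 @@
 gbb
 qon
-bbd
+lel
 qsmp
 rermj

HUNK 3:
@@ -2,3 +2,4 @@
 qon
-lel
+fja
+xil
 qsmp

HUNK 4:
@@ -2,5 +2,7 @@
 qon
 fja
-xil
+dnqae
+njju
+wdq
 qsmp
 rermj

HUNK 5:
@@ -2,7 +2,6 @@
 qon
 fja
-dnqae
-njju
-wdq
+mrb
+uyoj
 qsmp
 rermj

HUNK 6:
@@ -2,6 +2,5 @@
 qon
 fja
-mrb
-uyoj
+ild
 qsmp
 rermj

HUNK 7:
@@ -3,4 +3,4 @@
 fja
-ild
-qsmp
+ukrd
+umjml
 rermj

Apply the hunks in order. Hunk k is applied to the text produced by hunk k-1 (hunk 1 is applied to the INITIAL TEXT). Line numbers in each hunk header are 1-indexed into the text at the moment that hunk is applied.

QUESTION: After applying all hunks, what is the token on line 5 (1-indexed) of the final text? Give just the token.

Answer: umjml

Derivation:
Hunk 1: at line 1 remove [tdqr,bvs,ups] add [bbd] -> 5 lines: gbb qon bbd qsmp rermj
Hunk 2: at line 1 remove [bbd] add [lel] -> 5 lines: gbb qon lel qsmp rermj
Hunk 3: at line 2 remove [lel] add [fja,xil] -> 6 lines: gbb qon fja xil qsmp rermj
Hunk 4: at line 2 remove [xil] add [dnqae,njju,wdq] -> 8 lines: gbb qon fja dnqae njju wdq qsmp rermj
Hunk 5: at line 2 remove [dnqae,njju,wdq] add [mrb,uyoj] -> 7 lines: gbb qon fja mrb uyoj qsmp rermj
Hunk 6: at line 2 remove [mrb,uyoj] add [ild] -> 6 lines: gbb qon fja ild qsmp rermj
Hunk 7: at line 3 remove [ild,qsmp] add [ukrd,umjml] -> 6 lines: gbb qon fja ukrd umjml rermj
Final line 5: umjml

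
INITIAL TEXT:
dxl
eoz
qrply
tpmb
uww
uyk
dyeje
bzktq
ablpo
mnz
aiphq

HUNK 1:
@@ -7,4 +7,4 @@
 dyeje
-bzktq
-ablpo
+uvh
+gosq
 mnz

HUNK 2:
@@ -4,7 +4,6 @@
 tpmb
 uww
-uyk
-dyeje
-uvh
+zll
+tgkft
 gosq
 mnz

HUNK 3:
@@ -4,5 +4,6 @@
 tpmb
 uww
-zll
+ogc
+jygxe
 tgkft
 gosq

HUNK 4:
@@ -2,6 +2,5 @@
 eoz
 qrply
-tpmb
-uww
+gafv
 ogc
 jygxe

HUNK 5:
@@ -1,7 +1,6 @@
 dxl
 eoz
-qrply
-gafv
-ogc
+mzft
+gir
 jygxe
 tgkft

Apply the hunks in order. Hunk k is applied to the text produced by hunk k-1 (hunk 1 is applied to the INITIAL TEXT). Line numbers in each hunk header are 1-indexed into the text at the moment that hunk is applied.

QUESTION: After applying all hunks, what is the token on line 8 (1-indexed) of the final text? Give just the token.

Answer: mnz

Derivation:
Hunk 1: at line 7 remove [bzktq,ablpo] add [uvh,gosq] -> 11 lines: dxl eoz qrply tpmb uww uyk dyeje uvh gosq mnz aiphq
Hunk 2: at line 4 remove [uyk,dyeje,uvh] add [zll,tgkft] -> 10 lines: dxl eoz qrply tpmb uww zll tgkft gosq mnz aiphq
Hunk 3: at line 4 remove [zll] add [ogc,jygxe] -> 11 lines: dxl eoz qrply tpmb uww ogc jygxe tgkft gosq mnz aiphq
Hunk 4: at line 2 remove [tpmb,uww] add [gafv] -> 10 lines: dxl eoz qrply gafv ogc jygxe tgkft gosq mnz aiphq
Hunk 5: at line 1 remove [qrply,gafv,ogc] add [mzft,gir] -> 9 lines: dxl eoz mzft gir jygxe tgkft gosq mnz aiphq
Final line 8: mnz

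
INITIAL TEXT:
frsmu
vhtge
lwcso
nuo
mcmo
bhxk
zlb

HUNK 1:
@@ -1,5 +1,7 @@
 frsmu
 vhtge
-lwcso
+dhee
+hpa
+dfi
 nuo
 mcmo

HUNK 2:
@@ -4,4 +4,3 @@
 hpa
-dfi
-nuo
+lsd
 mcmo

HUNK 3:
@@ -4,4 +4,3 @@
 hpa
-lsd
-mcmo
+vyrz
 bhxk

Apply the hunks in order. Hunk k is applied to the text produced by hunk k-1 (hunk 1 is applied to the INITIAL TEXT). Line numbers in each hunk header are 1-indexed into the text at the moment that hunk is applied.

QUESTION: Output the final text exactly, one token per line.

Hunk 1: at line 1 remove [lwcso] add [dhee,hpa,dfi] -> 9 lines: frsmu vhtge dhee hpa dfi nuo mcmo bhxk zlb
Hunk 2: at line 4 remove [dfi,nuo] add [lsd] -> 8 lines: frsmu vhtge dhee hpa lsd mcmo bhxk zlb
Hunk 3: at line 4 remove [lsd,mcmo] add [vyrz] -> 7 lines: frsmu vhtge dhee hpa vyrz bhxk zlb

Answer: frsmu
vhtge
dhee
hpa
vyrz
bhxk
zlb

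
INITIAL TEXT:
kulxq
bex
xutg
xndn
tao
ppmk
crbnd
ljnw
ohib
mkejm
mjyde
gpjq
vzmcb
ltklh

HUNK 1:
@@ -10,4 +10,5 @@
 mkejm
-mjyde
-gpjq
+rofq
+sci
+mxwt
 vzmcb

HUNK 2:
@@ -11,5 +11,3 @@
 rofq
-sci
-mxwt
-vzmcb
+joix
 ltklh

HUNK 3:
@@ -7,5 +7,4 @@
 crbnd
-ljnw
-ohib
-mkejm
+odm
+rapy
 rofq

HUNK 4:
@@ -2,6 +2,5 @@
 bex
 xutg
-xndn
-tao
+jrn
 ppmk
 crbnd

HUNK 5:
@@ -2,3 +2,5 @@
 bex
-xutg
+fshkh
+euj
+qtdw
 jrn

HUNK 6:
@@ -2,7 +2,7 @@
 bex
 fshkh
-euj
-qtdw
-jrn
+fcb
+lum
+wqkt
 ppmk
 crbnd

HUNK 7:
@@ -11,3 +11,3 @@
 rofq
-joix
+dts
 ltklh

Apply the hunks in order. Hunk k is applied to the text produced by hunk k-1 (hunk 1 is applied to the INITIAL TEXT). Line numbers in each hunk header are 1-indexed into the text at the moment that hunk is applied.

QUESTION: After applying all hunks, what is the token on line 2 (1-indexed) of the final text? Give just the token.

Hunk 1: at line 10 remove [mjyde,gpjq] add [rofq,sci,mxwt] -> 15 lines: kulxq bex xutg xndn tao ppmk crbnd ljnw ohib mkejm rofq sci mxwt vzmcb ltklh
Hunk 2: at line 11 remove [sci,mxwt,vzmcb] add [joix] -> 13 lines: kulxq bex xutg xndn tao ppmk crbnd ljnw ohib mkejm rofq joix ltklh
Hunk 3: at line 7 remove [ljnw,ohib,mkejm] add [odm,rapy] -> 12 lines: kulxq bex xutg xndn tao ppmk crbnd odm rapy rofq joix ltklh
Hunk 4: at line 2 remove [xndn,tao] add [jrn] -> 11 lines: kulxq bex xutg jrn ppmk crbnd odm rapy rofq joix ltklh
Hunk 5: at line 2 remove [xutg] add [fshkh,euj,qtdw] -> 13 lines: kulxq bex fshkh euj qtdw jrn ppmk crbnd odm rapy rofq joix ltklh
Hunk 6: at line 2 remove [euj,qtdw,jrn] add [fcb,lum,wqkt] -> 13 lines: kulxq bex fshkh fcb lum wqkt ppmk crbnd odm rapy rofq joix ltklh
Hunk 7: at line 11 remove [joix] add [dts] -> 13 lines: kulxq bex fshkh fcb lum wqkt ppmk crbnd odm rapy rofq dts ltklh
Final line 2: bex

Answer: bex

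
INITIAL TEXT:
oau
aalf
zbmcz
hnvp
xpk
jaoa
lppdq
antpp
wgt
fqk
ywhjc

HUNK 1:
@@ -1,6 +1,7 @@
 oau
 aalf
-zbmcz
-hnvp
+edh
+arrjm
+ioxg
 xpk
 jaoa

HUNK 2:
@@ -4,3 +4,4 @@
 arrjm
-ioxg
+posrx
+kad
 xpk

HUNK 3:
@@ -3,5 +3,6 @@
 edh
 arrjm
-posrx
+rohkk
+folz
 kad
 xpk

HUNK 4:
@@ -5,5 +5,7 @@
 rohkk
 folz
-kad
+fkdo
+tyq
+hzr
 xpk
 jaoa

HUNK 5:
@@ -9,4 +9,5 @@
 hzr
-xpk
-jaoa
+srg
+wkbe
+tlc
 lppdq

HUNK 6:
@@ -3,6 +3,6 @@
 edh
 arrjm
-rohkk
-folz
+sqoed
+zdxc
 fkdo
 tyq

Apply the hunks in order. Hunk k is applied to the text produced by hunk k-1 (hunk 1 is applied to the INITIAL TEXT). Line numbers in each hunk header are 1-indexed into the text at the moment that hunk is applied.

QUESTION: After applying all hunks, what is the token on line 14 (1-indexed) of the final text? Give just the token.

Hunk 1: at line 1 remove [zbmcz,hnvp] add [edh,arrjm,ioxg] -> 12 lines: oau aalf edh arrjm ioxg xpk jaoa lppdq antpp wgt fqk ywhjc
Hunk 2: at line 4 remove [ioxg] add [posrx,kad] -> 13 lines: oau aalf edh arrjm posrx kad xpk jaoa lppdq antpp wgt fqk ywhjc
Hunk 3: at line 3 remove [posrx] add [rohkk,folz] -> 14 lines: oau aalf edh arrjm rohkk folz kad xpk jaoa lppdq antpp wgt fqk ywhjc
Hunk 4: at line 5 remove [kad] add [fkdo,tyq,hzr] -> 16 lines: oau aalf edh arrjm rohkk folz fkdo tyq hzr xpk jaoa lppdq antpp wgt fqk ywhjc
Hunk 5: at line 9 remove [xpk,jaoa] add [srg,wkbe,tlc] -> 17 lines: oau aalf edh arrjm rohkk folz fkdo tyq hzr srg wkbe tlc lppdq antpp wgt fqk ywhjc
Hunk 6: at line 3 remove [rohkk,folz] add [sqoed,zdxc] -> 17 lines: oau aalf edh arrjm sqoed zdxc fkdo tyq hzr srg wkbe tlc lppdq antpp wgt fqk ywhjc
Final line 14: antpp

Answer: antpp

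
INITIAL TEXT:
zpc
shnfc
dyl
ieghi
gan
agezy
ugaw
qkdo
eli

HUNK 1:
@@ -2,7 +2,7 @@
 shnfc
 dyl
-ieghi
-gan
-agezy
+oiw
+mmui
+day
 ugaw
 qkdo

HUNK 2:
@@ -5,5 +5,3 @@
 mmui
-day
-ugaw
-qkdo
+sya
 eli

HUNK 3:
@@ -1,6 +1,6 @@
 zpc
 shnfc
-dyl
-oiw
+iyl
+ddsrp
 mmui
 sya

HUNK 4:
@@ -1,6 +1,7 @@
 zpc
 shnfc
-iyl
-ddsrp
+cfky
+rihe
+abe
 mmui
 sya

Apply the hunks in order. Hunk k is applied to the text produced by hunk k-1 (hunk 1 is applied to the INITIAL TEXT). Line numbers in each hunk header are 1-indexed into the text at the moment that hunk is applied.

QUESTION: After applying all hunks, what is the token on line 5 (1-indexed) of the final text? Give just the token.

Answer: abe

Derivation:
Hunk 1: at line 2 remove [ieghi,gan,agezy] add [oiw,mmui,day] -> 9 lines: zpc shnfc dyl oiw mmui day ugaw qkdo eli
Hunk 2: at line 5 remove [day,ugaw,qkdo] add [sya] -> 7 lines: zpc shnfc dyl oiw mmui sya eli
Hunk 3: at line 1 remove [dyl,oiw] add [iyl,ddsrp] -> 7 lines: zpc shnfc iyl ddsrp mmui sya eli
Hunk 4: at line 1 remove [iyl,ddsrp] add [cfky,rihe,abe] -> 8 lines: zpc shnfc cfky rihe abe mmui sya eli
Final line 5: abe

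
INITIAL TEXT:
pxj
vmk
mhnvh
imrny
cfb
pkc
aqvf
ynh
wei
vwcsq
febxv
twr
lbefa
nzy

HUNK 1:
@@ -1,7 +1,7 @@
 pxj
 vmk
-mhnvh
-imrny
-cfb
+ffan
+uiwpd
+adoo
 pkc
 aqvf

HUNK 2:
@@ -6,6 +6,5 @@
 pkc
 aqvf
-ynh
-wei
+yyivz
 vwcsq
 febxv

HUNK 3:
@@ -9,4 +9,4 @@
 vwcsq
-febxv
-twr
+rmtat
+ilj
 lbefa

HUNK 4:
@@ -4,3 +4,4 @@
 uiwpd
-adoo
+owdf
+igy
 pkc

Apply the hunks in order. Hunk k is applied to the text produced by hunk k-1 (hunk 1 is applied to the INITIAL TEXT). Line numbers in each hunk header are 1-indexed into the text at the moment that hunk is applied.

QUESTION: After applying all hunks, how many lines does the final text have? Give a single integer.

Answer: 14

Derivation:
Hunk 1: at line 1 remove [mhnvh,imrny,cfb] add [ffan,uiwpd,adoo] -> 14 lines: pxj vmk ffan uiwpd adoo pkc aqvf ynh wei vwcsq febxv twr lbefa nzy
Hunk 2: at line 6 remove [ynh,wei] add [yyivz] -> 13 lines: pxj vmk ffan uiwpd adoo pkc aqvf yyivz vwcsq febxv twr lbefa nzy
Hunk 3: at line 9 remove [febxv,twr] add [rmtat,ilj] -> 13 lines: pxj vmk ffan uiwpd adoo pkc aqvf yyivz vwcsq rmtat ilj lbefa nzy
Hunk 4: at line 4 remove [adoo] add [owdf,igy] -> 14 lines: pxj vmk ffan uiwpd owdf igy pkc aqvf yyivz vwcsq rmtat ilj lbefa nzy
Final line count: 14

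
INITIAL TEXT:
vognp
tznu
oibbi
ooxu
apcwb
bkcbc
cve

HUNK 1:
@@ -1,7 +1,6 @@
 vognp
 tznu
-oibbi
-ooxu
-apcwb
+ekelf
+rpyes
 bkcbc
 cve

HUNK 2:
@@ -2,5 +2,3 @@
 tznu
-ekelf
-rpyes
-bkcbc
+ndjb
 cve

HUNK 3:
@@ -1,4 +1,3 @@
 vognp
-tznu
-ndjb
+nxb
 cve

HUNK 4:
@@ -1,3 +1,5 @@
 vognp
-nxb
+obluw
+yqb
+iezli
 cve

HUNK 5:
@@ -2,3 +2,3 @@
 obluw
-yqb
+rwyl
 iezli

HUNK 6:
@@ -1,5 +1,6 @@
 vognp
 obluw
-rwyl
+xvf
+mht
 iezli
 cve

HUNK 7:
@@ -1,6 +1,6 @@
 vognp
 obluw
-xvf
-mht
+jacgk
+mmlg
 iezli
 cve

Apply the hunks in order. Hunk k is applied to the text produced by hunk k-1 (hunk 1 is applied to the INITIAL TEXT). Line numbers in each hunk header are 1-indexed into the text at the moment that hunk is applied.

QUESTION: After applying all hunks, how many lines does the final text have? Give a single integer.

Hunk 1: at line 1 remove [oibbi,ooxu,apcwb] add [ekelf,rpyes] -> 6 lines: vognp tznu ekelf rpyes bkcbc cve
Hunk 2: at line 2 remove [ekelf,rpyes,bkcbc] add [ndjb] -> 4 lines: vognp tznu ndjb cve
Hunk 3: at line 1 remove [tznu,ndjb] add [nxb] -> 3 lines: vognp nxb cve
Hunk 4: at line 1 remove [nxb] add [obluw,yqb,iezli] -> 5 lines: vognp obluw yqb iezli cve
Hunk 5: at line 2 remove [yqb] add [rwyl] -> 5 lines: vognp obluw rwyl iezli cve
Hunk 6: at line 1 remove [rwyl] add [xvf,mht] -> 6 lines: vognp obluw xvf mht iezli cve
Hunk 7: at line 1 remove [xvf,mht] add [jacgk,mmlg] -> 6 lines: vognp obluw jacgk mmlg iezli cve
Final line count: 6

Answer: 6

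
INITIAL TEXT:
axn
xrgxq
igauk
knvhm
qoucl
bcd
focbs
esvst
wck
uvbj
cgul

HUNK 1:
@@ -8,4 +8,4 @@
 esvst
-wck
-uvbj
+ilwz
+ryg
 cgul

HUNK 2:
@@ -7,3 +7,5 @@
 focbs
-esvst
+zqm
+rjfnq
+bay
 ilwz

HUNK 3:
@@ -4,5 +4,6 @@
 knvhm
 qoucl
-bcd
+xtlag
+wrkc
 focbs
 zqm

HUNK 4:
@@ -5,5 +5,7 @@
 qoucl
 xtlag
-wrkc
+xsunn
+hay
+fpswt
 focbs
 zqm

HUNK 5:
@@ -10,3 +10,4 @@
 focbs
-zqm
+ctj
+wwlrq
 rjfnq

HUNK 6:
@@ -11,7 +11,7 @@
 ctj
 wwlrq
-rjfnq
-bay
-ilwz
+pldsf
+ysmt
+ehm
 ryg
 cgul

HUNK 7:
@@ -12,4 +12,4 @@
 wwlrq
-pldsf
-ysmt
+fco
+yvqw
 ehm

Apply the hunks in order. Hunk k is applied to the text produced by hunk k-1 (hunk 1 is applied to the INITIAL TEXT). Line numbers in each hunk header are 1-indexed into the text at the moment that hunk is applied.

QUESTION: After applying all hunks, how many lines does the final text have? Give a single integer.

Answer: 17

Derivation:
Hunk 1: at line 8 remove [wck,uvbj] add [ilwz,ryg] -> 11 lines: axn xrgxq igauk knvhm qoucl bcd focbs esvst ilwz ryg cgul
Hunk 2: at line 7 remove [esvst] add [zqm,rjfnq,bay] -> 13 lines: axn xrgxq igauk knvhm qoucl bcd focbs zqm rjfnq bay ilwz ryg cgul
Hunk 3: at line 4 remove [bcd] add [xtlag,wrkc] -> 14 lines: axn xrgxq igauk knvhm qoucl xtlag wrkc focbs zqm rjfnq bay ilwz ryg cgul
Hunk 4: at line 5 remove [wrkc] add [xsunn,hay,fpswt] -> 16 lines: axn xrgxq igauk knvhm qoucl xtlag xsunn hay fpswt focbs zqm rjfnq bay ilwz ryg cgul
Hunk 5: at line 10 remove [zqm] add [ctj,wwlrq] -> 17 lines: axn xrgxq igauk knvhm qoucl xtlag xsunn hay fpswt focbs ctj wwlrq rjfnq bay ilwz ryg cgul
Hunk 6: at line 11 remove [rjfnq,bay,ilwz] add [pldsf,ysmt,ehm] -> 17 lines: axn xrgxq igauk knvhm qoucl xtlag xsunn hay fpswt focbs ctj wwlrq pldsf ysmt ehm ryg cgul
Hunk 7: at line 12 remove [pldsf,ysmt] add [fco,yvqw] -> 17 lines: axn xrgxq igauk knvhm qoucl xtlag xsunn hay fpswt focbs ctj wwlrq fco yvqw ehm ryg cgul
Final line count: 17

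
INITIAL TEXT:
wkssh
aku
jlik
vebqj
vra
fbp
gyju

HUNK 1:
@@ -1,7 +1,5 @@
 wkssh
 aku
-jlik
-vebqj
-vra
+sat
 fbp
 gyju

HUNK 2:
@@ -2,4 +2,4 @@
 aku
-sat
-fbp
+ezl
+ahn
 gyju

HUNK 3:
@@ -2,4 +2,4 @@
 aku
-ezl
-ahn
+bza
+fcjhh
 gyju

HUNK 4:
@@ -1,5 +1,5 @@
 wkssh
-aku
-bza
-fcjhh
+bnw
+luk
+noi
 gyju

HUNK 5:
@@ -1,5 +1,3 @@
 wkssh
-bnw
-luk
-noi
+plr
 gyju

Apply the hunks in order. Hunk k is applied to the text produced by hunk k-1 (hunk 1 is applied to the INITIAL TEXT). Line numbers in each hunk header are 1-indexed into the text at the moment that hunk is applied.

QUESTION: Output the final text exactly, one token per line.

Hunk 1: at line 1 remove [jlik,vebqj,vra] add [sat] -> 5 lines: wkssh aku sat fbp gyju
Hunk 2: at line 2 remove [sat,fbp] add [ezl,ahn] -> 5 lines: wkssh aku ezl ahn gyju
Hunk 3: at line 2 remove [ezl,ahn] add [bza,fcjhh] -> 5 lines: wkssh aku bza fcjhh gyju
Hunk 4: at line 1 remove [aku,bza,fcjhh] add [bnw,luk,noi] -> 5 lines: wkssh bnw luk noi gyju
Hunk 5: at line 1 remove [bnw,luk,noi] add [plr] -> 3 lines: wkssh plr gyju

Answer: wkssh
plr
gyju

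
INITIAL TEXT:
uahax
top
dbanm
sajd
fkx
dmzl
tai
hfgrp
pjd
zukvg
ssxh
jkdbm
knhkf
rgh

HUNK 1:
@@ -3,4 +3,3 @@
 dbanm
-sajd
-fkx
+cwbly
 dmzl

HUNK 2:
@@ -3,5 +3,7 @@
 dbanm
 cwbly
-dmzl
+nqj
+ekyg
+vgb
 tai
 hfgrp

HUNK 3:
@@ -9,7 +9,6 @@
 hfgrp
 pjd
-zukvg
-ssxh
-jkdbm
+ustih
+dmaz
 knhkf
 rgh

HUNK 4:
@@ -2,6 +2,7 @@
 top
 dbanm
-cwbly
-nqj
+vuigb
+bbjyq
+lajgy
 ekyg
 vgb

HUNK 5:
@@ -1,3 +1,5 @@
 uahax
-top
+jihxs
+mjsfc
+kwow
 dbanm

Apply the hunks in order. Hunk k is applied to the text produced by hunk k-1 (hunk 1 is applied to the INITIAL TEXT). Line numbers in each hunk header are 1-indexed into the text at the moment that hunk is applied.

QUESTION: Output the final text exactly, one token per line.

Hunk 1: at line 3 remove [sajd,fkx] add [cwbly] -> 13 lines: uahax top dbanm cwbly dmzl tai hfgrp pjd zukvg ssxh jkdbm knhkf rgh
Hunk 2: at line 3 remove [dmzl] add [nqj,ekyg,vgb] -> 15 lines: uahax top dbanm cwbly nqj ekyg vgb tai hfgrp pjd zukvg ssxh jkdbm knhkf rgh
Hunk 3: at line 9 remove [zukvg,ssxh,jkdbm] add [ustih,dmaz] -> 14 lines: uahax top dbanm cwbly nqj ekyg vgb tai hfgrp pjd ustih dmaz knhkf rgh
Hunk 4: at line 2 remove [cwbly,nqj] add [vuigb,bbjyq,lajgy] -> 15 lines: uahax top dbanm vuigb bbjyq lajgy ekyg vgb tai hfgrp pjd ustih dmaz knhkf rgh
Hunk 5: at line 1 remove [top] add [jihxs,mjsfc,kwow] -> 17 lines: uahax jihxs mjsfc kwow dbanm vuigb bbjyq lajgy ekyg vgb tai hfgrp pjd ustih dmaz knhkf rgh

Answer: uahax
jihxs
mjsfc
kwow
dbanm
vuigb
bbjyq
lajgy
ekyg
vgb
tai
hfgrp
pjd
ustih
dmaz
knhkf
rgh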